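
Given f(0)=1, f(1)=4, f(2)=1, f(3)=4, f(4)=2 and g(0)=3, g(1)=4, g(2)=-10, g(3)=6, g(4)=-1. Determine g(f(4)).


f(4) = 2
g(2) = -10

-10


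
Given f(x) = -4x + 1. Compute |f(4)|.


f(4) = -15
|-15| = 15

15


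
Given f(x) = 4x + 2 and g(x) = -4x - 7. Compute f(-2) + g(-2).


f(-2) = -6
g(-2) = 1
Sum = -5

-5


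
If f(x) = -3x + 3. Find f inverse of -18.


Solve -3x + 3 = -18
x = (-18 - 3) / (-3) = 7

7


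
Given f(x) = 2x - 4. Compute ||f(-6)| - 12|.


4


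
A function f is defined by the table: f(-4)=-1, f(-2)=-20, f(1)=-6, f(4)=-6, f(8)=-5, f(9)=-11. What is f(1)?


Reading from the table at x = 1

-6


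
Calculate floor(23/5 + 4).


23/5 = 4.6
4.6 + 4 = 8.6
floor(8.6) = 8

8


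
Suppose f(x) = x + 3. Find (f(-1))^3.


f(-1) = 2
(2)^3 = 8

8


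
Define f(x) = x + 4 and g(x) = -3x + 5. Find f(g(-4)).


g(-4) = 17
f(17) = 21

21


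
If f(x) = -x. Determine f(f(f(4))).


f(4) = -4
f(-4) = 4
f(4) = -4

-4


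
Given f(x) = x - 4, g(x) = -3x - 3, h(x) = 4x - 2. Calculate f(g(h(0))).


h(0) = -2
g(-2) = 3
f(3) = -1

-1


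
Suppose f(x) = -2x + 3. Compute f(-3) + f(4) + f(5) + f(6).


f(-3) = 9
f(4) = -5
f(5) = -7
f(6) = -9
Sum = -12

-12


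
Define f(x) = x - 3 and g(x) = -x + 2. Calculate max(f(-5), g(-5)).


f(-5) = -8
g(-5) = 7
max = 7

7


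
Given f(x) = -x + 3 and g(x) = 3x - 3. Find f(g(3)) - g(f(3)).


f(g(3)) = -3
g(f(3)) = -3
Difference = 0

0


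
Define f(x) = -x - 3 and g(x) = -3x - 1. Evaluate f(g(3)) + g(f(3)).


f(g(3)) = 7
g(f(3)) = 17
Sum = 24

24


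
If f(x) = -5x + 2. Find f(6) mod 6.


f(6) = -28
-28 mod 6 = 2

2


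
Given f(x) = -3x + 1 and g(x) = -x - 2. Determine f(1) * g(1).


f(1) = -2
g(1) = -3
Product = 6

6


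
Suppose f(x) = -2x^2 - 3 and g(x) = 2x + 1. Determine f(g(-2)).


g(-2) = -3
f(-3) = (-2)*(-3)^2 - 3 = -21

-21


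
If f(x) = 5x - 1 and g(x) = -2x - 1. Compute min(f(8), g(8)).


-17


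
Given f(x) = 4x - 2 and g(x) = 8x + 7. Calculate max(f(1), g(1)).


15


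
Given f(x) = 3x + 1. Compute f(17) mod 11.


f(17) = 52
52 mod 11 = 8

8


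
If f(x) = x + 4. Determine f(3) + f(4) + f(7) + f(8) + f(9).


f(3) = 7
f(4) = 8
f(7) = 11
f(8) = 12
f(9) = 13
Sum = 51

51


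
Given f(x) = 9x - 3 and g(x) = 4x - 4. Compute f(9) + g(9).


f(9) = 78
g(9) = 32
Sum = 110

110


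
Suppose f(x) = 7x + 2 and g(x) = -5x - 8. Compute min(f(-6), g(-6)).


f(-6) = -40
g(-6) = 22
min = -40

-40


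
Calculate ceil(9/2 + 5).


9/2 = 4.5
4.5 + 5 = 9.5
ceil(9.5) = 10

10


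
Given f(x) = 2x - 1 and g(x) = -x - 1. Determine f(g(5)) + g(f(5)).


f(g(5)) = -13
g(f(5)) = -10
Sum = -23

-23


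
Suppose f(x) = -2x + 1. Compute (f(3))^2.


25


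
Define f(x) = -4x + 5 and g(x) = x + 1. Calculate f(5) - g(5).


f(5) = -15
g(5) = 6
Difference = -21

-21


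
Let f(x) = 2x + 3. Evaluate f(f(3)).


f(3) = 9
f(9) = 21

21


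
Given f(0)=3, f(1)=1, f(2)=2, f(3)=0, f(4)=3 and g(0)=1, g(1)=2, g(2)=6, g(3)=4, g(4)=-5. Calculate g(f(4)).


f(4) = 3
g(3) = 4

4


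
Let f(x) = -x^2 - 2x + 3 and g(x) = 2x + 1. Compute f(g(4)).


g(4) = 9
f(9) = (-1)*(9)^2 - 2*(9) + 3 = -96

-96


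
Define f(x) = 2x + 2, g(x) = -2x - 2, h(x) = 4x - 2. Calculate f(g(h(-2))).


h(-2) = -10
g(-10) = 18
f(18) = 38

38


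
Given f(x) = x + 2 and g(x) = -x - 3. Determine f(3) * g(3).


f(3) = 5
g(3) = -6
Product = -30

-30


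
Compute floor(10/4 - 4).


-2


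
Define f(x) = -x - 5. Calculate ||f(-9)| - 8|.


f(-9) = 4
|4| = 4
|4 - 8| = 4

4


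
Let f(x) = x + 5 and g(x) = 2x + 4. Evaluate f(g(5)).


g(5) = 14
f(14) = 19

19


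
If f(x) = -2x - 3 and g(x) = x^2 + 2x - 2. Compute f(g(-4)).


g(-4) = 6
f(6) = -15

-15


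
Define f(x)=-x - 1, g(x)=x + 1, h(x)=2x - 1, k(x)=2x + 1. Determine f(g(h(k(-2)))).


5


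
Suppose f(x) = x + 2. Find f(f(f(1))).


f(1) = 3
f(3) = 5
f(5) = 7

7


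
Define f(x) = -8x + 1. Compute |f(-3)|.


f(-3) = 25
|25| = 25

25


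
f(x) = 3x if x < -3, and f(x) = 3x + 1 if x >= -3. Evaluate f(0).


1


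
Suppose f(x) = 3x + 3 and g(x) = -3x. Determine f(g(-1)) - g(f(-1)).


f(g(-1)) = 12
g(f(-1)) = 0
Difference = 12

12


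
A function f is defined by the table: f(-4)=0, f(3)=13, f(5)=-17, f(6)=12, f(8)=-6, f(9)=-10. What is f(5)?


Reading from the table at x = 5

-17


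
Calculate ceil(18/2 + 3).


18/2 = 9
9 + 3 = 12
ceil(12) = 12

12


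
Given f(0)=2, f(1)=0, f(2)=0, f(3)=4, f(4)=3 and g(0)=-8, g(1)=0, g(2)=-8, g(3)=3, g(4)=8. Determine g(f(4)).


f(4) = 3
g(3) = 3

3


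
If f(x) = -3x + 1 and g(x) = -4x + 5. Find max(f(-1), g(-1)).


f(-1) = 4
g(-1) = 9
max = 9

9


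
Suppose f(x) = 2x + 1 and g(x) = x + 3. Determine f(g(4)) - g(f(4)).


f(g(4)) = 15
g(f(4)) = 12
Difference = 3

3


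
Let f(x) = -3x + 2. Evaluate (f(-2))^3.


512


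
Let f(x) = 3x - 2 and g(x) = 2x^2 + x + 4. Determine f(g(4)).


g(4) = 40
f(40) = 118

118


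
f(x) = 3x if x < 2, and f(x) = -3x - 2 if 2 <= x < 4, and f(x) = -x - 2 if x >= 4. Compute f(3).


3 satisfies 2 <= x < 4
f(3) = -11

-11


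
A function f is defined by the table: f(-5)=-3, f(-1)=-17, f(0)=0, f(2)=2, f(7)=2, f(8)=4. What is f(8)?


Reading from the table at x = 8

4


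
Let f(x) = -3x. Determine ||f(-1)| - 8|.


5


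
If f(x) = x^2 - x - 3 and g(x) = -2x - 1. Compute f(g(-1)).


g(-1) = 1
f(1) = 1*(1)^2 - 1*(1) - 3 = -3

-3


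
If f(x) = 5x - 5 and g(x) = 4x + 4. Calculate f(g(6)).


g(6) = 28
f(28) = 135

135


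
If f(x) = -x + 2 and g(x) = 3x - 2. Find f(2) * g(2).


f(2) = 0
g(2) = 4
Product = 0

0


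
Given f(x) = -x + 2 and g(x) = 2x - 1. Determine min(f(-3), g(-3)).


-7


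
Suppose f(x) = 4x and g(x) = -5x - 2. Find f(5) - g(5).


f(5) = 20
g(5) = -27
Difference = 47

47


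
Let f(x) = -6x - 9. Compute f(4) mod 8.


7


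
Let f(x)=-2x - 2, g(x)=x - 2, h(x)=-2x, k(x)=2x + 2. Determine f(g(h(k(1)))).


18


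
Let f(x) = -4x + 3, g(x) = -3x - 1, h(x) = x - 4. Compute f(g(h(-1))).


h(-1) = -5
g(-5) = 14
f(14) = -53

-53


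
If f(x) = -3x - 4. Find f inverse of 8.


-4


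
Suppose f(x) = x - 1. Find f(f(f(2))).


f(2) = 1
f(1) = 0
f(0) = -1

-1


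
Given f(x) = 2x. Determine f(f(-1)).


f(-1) = -2
f(-2) = -4

-4


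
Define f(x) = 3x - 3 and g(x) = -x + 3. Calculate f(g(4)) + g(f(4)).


f(g(4)) = -6
g(f(4)) = -6
Sum = -12

-12


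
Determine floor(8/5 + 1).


8/5 = 1.6
1.6 + 1 = 2.6
floor(2.6) = 2

2


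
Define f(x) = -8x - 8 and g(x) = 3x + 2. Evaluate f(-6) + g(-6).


f(-6) = 40
g(-6) = -16
Sum = 24

24


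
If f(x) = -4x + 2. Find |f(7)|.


26


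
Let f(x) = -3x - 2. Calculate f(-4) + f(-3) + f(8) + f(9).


f(-4) = 10
f(-3) = 7
f(8) = -26
f(9) = -29
Sum = -38

-38


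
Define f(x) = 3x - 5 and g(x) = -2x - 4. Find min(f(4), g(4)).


f(4) = 7
g(4) = -12
min = -12

-12


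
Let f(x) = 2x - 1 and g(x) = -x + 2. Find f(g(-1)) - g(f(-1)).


f(g(-1)) = 5
g(f(-1)) = 5
Difference = 0

0


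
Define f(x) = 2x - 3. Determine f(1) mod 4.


f(1) = -1
-1 mod 4 = 3

3


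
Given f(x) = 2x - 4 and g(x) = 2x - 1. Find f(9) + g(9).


f(9) = 14
g(9) = 17
Sum = 31

31


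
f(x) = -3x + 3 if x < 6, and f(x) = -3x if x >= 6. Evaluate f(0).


0 satisfies x < 6
f(0) = 3

3


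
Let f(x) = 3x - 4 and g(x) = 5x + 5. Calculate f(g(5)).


g(5) = 30
f(30) = 86

86


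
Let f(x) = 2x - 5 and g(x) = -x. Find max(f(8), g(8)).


f(8) = 11
g(8) = -8
max = 11

11


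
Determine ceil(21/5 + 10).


21/5 = 4.2
4.2 + 10 = 14.2
ceil(14.2) = 15

15


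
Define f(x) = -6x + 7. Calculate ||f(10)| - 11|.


f(10) = -53
|-53| = 53
|53 - 11| = 42

42


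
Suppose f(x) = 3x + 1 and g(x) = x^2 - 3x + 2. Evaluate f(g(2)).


g(2) = 0
f(0) = 1

1


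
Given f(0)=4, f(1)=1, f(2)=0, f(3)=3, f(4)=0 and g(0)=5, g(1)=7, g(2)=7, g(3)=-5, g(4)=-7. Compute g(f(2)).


f(2) = 0
g(0) = 5

5


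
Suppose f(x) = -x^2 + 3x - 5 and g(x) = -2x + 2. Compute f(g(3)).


g(3) = -4
f(-4) = (-1)*(-4)^2 + 3*(-4) - 5 = -33

-33


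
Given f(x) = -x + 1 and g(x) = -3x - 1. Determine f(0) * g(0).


-1


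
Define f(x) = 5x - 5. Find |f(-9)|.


50


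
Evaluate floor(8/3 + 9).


8/3 = 2.6667
2.6667 + 9 = 11.6667
floor(11.6667) = 11

11


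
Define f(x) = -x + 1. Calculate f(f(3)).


f(3) = -2
f(-2) = 3

3


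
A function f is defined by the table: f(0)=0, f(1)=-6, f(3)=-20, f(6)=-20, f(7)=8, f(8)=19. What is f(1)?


-6


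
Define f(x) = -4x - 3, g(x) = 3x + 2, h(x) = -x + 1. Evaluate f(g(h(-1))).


h(-1) = 2
g(2) = 8
f(8) = -35

-35


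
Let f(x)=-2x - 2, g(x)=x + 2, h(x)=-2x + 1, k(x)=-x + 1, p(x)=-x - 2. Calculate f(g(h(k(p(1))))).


8


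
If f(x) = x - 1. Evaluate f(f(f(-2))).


f(-2) = -3
f(-3) = -4
f(-4) = -5

-5


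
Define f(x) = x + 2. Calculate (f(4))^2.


f(4) = 6
(6)^2 = 36

36


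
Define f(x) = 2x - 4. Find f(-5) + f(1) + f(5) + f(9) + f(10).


f(-5) = -14
f(1) = -2
f(5) = 6
f(9) = 14
f(10) = 16
Sum = 20

20


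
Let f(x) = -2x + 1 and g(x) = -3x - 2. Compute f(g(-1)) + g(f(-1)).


-12


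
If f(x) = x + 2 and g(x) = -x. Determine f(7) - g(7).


16


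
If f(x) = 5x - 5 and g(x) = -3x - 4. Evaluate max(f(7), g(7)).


f(7) = 30
g(7) = -25
max = 30

30


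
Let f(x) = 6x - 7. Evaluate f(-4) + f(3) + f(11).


f(-4) = -31
f(3) = 11
f(11) = 59
Sum = 39

39


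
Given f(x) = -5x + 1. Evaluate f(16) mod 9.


f(16) = -79
-79 mod 9 = 2

2


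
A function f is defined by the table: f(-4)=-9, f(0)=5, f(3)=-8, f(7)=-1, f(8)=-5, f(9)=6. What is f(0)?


Reading from the table at x = 0

5


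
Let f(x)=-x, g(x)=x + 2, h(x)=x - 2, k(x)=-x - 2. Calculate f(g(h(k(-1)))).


k(-1) = -1
h(-1) = -3
g(-3) = -1
f(-1) = 1

1


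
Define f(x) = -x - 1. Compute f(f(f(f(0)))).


f(0) = -1
f(-1) = 0
f(0) = -1
f(-1) = 0

0


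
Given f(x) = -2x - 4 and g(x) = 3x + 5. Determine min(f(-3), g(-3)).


f(-3) = 2
g(-3) = -4
min = -4

-4


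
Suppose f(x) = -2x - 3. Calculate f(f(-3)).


f(-3) = 3
f(3) = -9

-9


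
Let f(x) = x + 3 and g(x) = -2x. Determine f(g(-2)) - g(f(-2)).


9


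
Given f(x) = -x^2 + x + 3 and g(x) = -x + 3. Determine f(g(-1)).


g(-1) = 4
f(4) = (-1)*(4)^2 + 1*(4) + 3 = -9

-9


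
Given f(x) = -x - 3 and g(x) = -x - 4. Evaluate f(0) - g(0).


1


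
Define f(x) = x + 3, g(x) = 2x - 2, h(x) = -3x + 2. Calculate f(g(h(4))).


h(4) = -10
g(-10) = -22
f(-22) = -19

-19


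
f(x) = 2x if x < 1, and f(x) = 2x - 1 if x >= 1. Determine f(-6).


-6 satisfies x < 1
f(-6) = -12

-12


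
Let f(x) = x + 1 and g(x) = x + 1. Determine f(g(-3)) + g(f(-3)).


f(g(-3)) = -1
g(f(-3)) = -1
Sum = -2

-2


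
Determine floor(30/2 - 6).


30/2 = 15
15 - 6 = 9
floor(9) = 9

9


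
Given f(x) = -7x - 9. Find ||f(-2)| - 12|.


f(-2) = 5
|5| = 5
|5 - 12| = 7

7


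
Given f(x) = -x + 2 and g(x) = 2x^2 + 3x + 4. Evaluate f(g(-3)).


g(-3) = 13
f(13) = -11

-11


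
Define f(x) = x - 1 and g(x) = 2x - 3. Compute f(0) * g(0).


f(0) = -1
g(0) = -3
Product = 3

3


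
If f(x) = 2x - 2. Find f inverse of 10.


Solve 2x - 2 = 10
x = (10 + 2) / 2 = 6

6


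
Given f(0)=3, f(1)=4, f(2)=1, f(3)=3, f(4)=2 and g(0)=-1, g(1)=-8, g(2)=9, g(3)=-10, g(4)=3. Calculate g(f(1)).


f(1) = 4
g(4) = 3

3


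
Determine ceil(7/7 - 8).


7/7 = 1
1 - 8 = -7
ceil(-7) = -7

-7


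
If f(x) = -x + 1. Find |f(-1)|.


f(-1) = 2
|2| = 2

2


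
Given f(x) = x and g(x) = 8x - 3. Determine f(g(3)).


g(3) = 21
f(21) = 21

21


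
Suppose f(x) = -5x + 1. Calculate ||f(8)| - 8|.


f(8) = -39
|-39| = 39
|39 - 8| = 31

31


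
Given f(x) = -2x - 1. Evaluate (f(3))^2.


f(3) = -7
(-7)^2 = 49

49


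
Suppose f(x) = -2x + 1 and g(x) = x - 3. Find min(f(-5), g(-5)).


f(-5) = 11
g(-5) = -8
min = -8

-8


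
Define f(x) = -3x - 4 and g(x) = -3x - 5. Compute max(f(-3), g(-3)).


f(-3) = 5
g(-3) = 4
max = 5

5


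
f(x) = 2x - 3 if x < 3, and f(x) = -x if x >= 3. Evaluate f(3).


3 satisfies x >= 3
f(3) = -3

-3


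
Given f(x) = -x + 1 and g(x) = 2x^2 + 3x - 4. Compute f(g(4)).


g(4) = 40
f(40) = -39

-39


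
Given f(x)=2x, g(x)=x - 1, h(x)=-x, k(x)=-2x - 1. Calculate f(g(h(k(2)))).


k(2) = -5
h(-5) = 5
g(5) = 4
f(4) = 8

8


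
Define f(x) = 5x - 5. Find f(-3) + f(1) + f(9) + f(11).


f(-3) = -20
f(1) = 0
f(9) = 40
f(11) = 50
Sum = 70

70


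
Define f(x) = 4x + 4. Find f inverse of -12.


Solve 4x + 4 = -12
x = (-12 - 4) / 4 = -4

-4


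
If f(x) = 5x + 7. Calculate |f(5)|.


f(5) = 32
|32| = 32

32


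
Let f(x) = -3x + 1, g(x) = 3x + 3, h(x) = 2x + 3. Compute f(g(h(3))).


-89


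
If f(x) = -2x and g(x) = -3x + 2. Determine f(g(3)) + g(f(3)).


f(g(3)) = 14
g(f(3)) = 20
Sum = 34

34


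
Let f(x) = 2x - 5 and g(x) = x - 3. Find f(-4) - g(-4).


f(-4) = -13
g(-4) = -7
Difference = -6

-6


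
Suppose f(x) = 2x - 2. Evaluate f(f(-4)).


-22


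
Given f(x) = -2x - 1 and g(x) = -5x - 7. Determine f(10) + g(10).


f(10) = -21
g(10) = -57
Sum = -78

-78


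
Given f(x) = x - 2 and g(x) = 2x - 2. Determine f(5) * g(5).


f(5) = 3
g(5) = 8
Product = 24

24


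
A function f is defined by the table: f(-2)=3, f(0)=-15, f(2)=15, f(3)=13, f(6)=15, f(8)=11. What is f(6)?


15


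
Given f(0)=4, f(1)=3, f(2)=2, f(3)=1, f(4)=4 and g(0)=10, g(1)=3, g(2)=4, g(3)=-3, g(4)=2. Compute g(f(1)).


f(1) = 3
g(3) = -3

-3


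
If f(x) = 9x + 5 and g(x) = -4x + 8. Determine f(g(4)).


g(4) = -8
f(-8) = -67

-67


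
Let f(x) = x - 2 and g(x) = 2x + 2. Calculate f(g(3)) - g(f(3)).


f(g(3)) = 6
g(f(3)) = 4
Difference = 2

2


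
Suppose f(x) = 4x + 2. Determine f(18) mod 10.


4


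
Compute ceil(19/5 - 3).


19/5 = 3.8
3.8 - 3 = 0.8
ceil(0.8) = 1

1


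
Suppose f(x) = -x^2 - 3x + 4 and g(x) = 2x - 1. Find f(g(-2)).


g(-2) = -5
f(-5) = (-1)*(-5)^2 - 3*(-5) + 4 = -6

-6


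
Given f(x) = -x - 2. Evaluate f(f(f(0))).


f(0) = -2
f(-2) = 0
f(0) = -2

-2


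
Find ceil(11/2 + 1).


11/2 = 5.5
5.5 + 1 = 6.5
ceil(6.5) = 7

7


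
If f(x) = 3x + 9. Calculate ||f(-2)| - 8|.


f(-2) = 3
|3| = 3
|3 - 8| = 5

5


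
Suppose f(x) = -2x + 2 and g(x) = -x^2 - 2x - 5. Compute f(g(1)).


g(1) = -8
f(-8) = 18

18


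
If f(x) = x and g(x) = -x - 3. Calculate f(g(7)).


-10


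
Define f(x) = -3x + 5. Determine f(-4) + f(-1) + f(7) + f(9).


-13


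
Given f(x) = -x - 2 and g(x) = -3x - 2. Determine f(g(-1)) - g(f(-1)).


-4


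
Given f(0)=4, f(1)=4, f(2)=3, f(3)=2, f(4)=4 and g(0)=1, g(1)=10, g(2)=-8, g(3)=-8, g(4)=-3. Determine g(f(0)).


f(0) = 4
g(4) = -3

-3


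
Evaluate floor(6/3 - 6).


6/3 = 2
2 - 6 = -4
floor(-4) = -4

-4


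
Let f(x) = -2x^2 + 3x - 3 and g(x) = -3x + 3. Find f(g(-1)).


g(-1) = 6
f(6) = (-2)*(6)^2 + 3*(6) - 3 = -57

-57


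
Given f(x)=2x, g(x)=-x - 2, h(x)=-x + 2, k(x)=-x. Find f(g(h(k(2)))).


k(2) = -2
h(-2) = 4
g(4) = -6
f(-6) = -12

-12


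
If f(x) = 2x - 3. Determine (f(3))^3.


f(3) = 3
(3)^3 = 27

27


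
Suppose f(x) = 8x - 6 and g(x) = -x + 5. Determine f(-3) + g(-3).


f(-3) = -30
g(-3) = 8
Sum = -22

-22


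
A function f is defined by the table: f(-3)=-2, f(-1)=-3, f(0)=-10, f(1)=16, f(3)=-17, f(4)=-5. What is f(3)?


Reading from the table at x = 3

-17


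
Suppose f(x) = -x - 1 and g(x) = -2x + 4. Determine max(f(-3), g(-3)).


10


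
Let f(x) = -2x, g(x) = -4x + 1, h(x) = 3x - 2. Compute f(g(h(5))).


h(5) = 13
g(13) = -51
f(-51) = 102

102


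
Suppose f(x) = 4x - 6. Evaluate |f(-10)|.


46


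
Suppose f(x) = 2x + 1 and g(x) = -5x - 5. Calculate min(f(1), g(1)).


f(1) = 3
g(1) = -10
min = -10

-10


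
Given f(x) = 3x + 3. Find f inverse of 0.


Solve 3x + 3 = 0
x = (0 - 3) / 3 = -1

-1


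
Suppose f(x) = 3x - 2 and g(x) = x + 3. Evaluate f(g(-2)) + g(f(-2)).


f(g(-2)) = 1
g(f(-2)) = -5
Sum = -4

-4


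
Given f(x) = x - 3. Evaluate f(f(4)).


f(4) = 1
f(1) = -2

-2


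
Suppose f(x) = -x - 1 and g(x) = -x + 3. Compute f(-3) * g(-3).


f(-3) = 2
g(-3) = 6
Product = 12

12


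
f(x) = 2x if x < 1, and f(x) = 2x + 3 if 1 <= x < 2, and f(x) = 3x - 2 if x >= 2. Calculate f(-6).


-6 satisfies x < 1
f(-6) = -12

-12


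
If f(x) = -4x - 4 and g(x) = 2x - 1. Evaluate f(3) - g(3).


f(3) = -16
g(3) = 5
Difference = -21

-21


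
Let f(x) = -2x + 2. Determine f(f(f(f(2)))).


22


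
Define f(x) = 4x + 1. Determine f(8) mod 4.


f(8) = 33
33 mod 4 = 1

1


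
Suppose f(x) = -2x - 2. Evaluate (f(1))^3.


-64


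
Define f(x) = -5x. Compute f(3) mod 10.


f(3) = -15
-15 mod 10 = 5

5


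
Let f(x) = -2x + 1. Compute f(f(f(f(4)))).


f(4) = -7
f(-7) = 15
f(15) = -29
f(-29) = 59

59


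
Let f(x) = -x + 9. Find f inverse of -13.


Solve -x + 9 = -13
x = (-13 - 9) / (-1) = 22

22


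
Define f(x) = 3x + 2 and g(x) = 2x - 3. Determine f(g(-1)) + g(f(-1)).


f(g(-1)) = -13
g(f(-1)) = -5
Sum = -18

-18


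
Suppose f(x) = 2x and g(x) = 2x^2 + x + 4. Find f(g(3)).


g(3) = 25
f(25) = 50

50


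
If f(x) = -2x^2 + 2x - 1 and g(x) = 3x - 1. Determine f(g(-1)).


g(-1) = -4
f(-4) = (-2)*(-4)^2 + 2*(-4) - 1 = -41

-41


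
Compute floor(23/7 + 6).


23/7 = 3.2857
3.2857 + 6 = 9.2857
floor(9.2857) = 9

9


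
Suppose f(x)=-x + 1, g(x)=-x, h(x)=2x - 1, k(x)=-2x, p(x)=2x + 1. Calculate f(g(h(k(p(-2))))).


p(-2) = -3
k(-3) = 6
h(6) = 11
g(11) = -11
f(-11) = 12

12


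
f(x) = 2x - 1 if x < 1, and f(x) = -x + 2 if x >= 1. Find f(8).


8 satisfies x >= 1
f(8) = -6

-6


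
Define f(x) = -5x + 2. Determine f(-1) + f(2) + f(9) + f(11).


-97


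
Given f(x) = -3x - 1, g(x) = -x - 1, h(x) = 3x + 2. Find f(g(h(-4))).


-28


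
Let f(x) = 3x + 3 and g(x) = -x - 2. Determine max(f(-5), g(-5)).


f(-5) = -12
g(-5) = 3
max = 3

3


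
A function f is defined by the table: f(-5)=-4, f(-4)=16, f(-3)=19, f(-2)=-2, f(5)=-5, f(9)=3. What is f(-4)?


16


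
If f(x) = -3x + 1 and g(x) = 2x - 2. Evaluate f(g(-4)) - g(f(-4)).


f(g(-4)) = 31
g(f(-4)) = 24
Difference = 7

7


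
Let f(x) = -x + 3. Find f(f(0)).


f(0) = 3
f(3) = 0

0


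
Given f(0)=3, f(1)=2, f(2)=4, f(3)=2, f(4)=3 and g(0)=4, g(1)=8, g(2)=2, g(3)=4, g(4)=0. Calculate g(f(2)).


f(2) = 4
g(4) = 0

0


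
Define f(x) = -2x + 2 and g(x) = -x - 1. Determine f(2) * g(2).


6


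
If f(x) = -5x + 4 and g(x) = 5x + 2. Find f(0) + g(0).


f(0) = 4
g(0) = 2
Sum = 6

6


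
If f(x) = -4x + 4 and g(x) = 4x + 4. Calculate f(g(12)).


g(12) = 52
f(52) = -204

-204


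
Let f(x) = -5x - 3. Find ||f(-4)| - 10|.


f(-4) = 17
|17| = 17
|17 - 10| = 7

7


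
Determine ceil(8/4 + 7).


8/4 = 2
2 + 7 = 9
ceil(9) = 9

9


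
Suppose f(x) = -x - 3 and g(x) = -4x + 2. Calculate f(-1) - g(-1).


f(-1) = -2
g(-1) = 6
Difference = -8

-8


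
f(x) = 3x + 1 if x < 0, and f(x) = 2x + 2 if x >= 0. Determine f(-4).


-4 satisfies x < 0
f(-4) = -11

-11


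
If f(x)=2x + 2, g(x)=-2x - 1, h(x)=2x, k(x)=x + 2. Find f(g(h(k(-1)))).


k(-1) = 1
h(1) = 2
g(2) = -5
f(-5) = -8

-8


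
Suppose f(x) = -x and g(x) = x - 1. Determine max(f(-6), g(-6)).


6


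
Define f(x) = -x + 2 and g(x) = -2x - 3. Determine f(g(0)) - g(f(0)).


12


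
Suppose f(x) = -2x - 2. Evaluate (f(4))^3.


f(4) = -10
(-10)^3 = -1000

-1000


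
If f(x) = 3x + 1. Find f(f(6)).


f(6) = 19
f(19) = 58

58


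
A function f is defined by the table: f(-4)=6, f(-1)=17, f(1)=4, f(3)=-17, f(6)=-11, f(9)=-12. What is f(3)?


Reading from the table at x = 3

-17


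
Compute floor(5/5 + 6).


5/5 = 1
1 + 6 = 7
floor(7) = 7

7


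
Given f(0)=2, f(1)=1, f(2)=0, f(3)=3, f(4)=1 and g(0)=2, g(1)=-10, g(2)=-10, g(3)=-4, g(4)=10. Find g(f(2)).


f(2) = 0
g(0) = 2

2


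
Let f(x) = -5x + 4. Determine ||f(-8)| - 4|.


40


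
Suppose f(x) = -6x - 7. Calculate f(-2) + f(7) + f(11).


f(-2) = 5
f(7) = -49
f(11) = -73
Sum = -117

-117


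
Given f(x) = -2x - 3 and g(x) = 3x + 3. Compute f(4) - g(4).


f(4) = -11
g(4) = 15
Difference = -26

-26


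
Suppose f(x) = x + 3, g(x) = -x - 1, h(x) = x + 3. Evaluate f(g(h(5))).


h(5) = 8
g(8) = -9
f(-9) = -6

-6


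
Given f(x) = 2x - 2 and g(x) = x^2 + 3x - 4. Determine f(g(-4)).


g(-4) = 0
f(0) = -2

-2


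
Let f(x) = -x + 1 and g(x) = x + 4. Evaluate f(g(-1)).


g(-1) = 3
f(3) = -2

-2


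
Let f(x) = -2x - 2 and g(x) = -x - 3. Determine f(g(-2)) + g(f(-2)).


f(g(-2)) = 0
g(f(-2)) = -5
Sum = -5

-5


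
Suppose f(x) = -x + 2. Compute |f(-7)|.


9


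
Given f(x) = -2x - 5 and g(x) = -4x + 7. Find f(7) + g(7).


f(7) = -19
g(7) = -21
Sum = -40

-40


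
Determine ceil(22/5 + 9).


22/5 = 4.4
4.4 + 9 = 13.4
ceil(13.4) = 14

14


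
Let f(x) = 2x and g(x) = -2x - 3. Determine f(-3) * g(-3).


f(-3) = -6
g(-3) = 3
Product = -18

-18


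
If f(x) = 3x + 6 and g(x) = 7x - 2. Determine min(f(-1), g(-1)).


f(-1) = 3
g(-1) = -9
min = -9

-9


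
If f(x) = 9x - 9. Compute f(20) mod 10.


f(20) = 171
171 mod 10 = 1

1


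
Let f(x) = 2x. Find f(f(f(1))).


f(1) = 2
f(2) = 4
f(4) = 8

8


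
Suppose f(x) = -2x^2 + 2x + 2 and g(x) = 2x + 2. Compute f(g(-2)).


-10


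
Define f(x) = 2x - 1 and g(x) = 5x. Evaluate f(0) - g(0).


f(0) = -1
g(0) = 0
Difference = -1

-1


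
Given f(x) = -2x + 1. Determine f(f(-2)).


f(-2) = 5
f(5) = -9

-9


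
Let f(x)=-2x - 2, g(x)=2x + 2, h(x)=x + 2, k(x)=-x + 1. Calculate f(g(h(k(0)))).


k(0) = 1
h(1) = 3
g(3) = 8
f(8) = -18

-18


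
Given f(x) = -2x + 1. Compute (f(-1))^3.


f(-1) = 3
(3)^3 = 27

27


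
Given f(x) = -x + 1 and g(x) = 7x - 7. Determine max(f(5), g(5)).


f(5) = -4
g(5) = 28
max = 28

28


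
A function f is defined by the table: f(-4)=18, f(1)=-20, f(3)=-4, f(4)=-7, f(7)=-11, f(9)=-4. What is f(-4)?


18


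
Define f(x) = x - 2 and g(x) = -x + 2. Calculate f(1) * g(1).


f(1) = -1
g(1) = 1
Product = -1

-1


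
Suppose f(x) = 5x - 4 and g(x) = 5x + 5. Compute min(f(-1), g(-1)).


f(-1) = -9
g(-1) = 0
min = -9

-9


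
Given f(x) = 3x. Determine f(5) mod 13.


f(5) = 15
15 mod 13 = 2

2


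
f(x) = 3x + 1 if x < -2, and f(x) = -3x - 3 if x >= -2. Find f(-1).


-1 satisfies x >= -2
f(-1) = 0

0


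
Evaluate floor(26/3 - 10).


26/3 = 8.6667
8.6667 - 10 = -1.3333
floor(-1.3333) = -2

-2


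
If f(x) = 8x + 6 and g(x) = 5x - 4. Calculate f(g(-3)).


g(-3) = -19
f(-19) = -146

-146


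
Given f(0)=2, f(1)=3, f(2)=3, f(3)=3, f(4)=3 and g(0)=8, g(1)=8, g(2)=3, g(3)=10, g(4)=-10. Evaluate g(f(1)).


f(1) = 3
g(3) = 10

10


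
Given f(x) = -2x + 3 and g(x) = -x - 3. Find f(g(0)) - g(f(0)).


f(g(0)) = 9
g(f(0)) = -6
Difference = 15

15


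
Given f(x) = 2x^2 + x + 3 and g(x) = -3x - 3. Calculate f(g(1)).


g(1) = -6
f(-6) = 2*(-6)^2 + 1*(-6) + 3 = 69

69


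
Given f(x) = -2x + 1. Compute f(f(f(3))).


f(3) = -5
f(-5) = 11
f(11) = -21

-21


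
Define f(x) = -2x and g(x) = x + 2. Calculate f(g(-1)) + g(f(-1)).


f(g(-1)) = -2
g(f(-1)) = 4
Sum = 2

2


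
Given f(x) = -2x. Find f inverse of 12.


Solve -2x = 12
x = (12) / (-2) = -6

-6


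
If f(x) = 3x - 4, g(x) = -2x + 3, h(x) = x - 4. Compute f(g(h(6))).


h(6) = 2
g(2) = -1
f(-1) = -7

-7


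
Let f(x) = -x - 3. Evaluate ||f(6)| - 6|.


3


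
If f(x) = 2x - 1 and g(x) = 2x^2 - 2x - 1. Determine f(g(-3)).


45


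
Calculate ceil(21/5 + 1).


21/5 = 4.2
4.2 + 1 = 5.2
ceil(5.2) = 6

6


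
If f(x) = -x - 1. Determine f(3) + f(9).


f(3) = -4
f(9) = -10
Sum = -14

-14


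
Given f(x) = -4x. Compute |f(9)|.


36


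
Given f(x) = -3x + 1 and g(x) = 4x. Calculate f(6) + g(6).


7


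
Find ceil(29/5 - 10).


29/5 = 5.8
5.8 - 10 = -4.2
ceil(-4.2) = -4

-4


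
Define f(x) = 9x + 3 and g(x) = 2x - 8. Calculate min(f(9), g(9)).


f(9) = 84
g(9) = 10
min = 10

10


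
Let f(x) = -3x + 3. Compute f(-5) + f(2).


15


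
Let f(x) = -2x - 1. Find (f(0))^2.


f(0) = -1
(-1)^2 = 1

1


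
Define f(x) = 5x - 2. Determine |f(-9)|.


f(-9) = -47
|-47| = 47

47


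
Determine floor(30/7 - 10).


-6


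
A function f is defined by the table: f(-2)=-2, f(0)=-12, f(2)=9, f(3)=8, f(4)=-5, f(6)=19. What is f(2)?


Reading from the table at x = 2

9


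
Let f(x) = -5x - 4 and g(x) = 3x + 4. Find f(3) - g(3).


-32


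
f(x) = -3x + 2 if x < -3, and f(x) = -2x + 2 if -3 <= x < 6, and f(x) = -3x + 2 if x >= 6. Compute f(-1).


-1 satisfies -3 <= x < 6
f(-1) = 4

4


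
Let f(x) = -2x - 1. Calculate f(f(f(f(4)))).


f(4) = -9
f(-9) = 17
f(17) = -35
f(-35) = 69

69


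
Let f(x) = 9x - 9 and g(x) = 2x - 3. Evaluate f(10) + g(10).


f(10) = 81
g(10) = 17
Sum = 98

98


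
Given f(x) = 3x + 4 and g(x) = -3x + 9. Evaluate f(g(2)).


g(2) = 3
f(3) = 13

13


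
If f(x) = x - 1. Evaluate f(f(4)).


f(4) = 3
f(3) = 2

2


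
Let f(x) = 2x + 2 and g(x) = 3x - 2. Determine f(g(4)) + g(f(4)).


f(g(4)) = 22
g(f(4)) = 28
Sum = 50

50


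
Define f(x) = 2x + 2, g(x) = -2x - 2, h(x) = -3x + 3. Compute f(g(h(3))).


22


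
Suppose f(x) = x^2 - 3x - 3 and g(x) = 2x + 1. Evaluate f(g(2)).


g(2) = 5
f(5) = 1*(5)^2 - 3*(5) - 3 = 7

7


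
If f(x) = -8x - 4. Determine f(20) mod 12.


f(20) = -164
-164 mod 12 = 4

4


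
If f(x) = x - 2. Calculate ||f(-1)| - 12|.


9


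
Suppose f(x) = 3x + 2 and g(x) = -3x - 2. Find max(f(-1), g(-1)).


1


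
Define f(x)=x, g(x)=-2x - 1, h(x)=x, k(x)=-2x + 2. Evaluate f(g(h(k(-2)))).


k(-2) = 6
h(6) = 6
g(6) = -13
f(-13) = -13

-13


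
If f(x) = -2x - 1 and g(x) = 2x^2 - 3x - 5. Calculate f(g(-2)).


g(-2) = 9
f(9) = -19

-19


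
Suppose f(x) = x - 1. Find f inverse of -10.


Solve x - 1 = -10
x = (-10 + 1) / 1 = -9

-9


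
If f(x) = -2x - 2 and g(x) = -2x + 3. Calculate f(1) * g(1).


f(1) = -4
g(1) = 1
Product = -4

-4


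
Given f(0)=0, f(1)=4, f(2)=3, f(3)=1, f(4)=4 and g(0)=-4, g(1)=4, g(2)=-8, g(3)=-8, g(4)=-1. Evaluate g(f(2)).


f(2) = 3
g(3) = -8

-8


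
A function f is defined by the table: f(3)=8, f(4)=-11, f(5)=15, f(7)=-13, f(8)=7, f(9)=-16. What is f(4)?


-11


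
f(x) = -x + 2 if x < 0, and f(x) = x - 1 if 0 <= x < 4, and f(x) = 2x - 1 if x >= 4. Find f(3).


3 satisfies 0 <= x < 4
f(3) = 2

2


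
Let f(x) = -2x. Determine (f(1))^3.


f(1) = -2
(-2)^3 = -8

-8


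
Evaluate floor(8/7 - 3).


8/7 = 1.1429
1.1429 - 3 = -1.8571
floor(-1.8571) = -2

-2


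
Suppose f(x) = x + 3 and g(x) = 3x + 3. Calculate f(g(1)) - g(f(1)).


f(g(1)) = 9
g(f(1)) = 15
Difference = -6

-6


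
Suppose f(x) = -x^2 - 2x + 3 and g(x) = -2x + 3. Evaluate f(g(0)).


g(0) = 3
f(3) = (-1)*(3)^2 - 2*(3) + 3 = -12

-12


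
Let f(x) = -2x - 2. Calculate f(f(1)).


f(1) = -4
f(-4) = 6

6


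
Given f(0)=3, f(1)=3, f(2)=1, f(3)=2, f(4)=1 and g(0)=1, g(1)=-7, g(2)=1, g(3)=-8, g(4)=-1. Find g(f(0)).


f(0) = 3
g(3) = -8

-8


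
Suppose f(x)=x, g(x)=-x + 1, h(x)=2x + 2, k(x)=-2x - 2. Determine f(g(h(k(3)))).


15


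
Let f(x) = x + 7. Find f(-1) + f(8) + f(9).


37


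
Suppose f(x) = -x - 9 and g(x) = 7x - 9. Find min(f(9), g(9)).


-18


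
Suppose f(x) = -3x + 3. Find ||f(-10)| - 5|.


28


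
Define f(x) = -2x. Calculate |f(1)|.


2


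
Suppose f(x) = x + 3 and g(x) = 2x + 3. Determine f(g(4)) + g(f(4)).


f(g(4)) = 14
g(f(4)) = 17
Sum = 31

31


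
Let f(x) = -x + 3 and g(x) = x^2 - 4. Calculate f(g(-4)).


g(-4) = 12
f(12) = -9

-9


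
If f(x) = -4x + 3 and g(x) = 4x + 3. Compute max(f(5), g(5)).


f(5) = -17
g(5) = 23
max = 23

23


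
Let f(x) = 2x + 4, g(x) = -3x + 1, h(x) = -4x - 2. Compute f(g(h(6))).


h(6) = -26
g(-26) = 79
f(79) = 162

162


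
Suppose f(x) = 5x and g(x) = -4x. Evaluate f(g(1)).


g(1) = -4
f(-4) = -20

-20


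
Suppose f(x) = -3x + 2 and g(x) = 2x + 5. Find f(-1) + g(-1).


f(-1) = 5
g(-1) = 3
Sum = 8

8


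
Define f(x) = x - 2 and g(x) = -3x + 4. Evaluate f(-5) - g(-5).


f(-5) = -7
g(-5) = 19
Difference = -26

-26


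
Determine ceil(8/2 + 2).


8/2 = 4
4 + 2 = 6
ceil(6) = 6

6


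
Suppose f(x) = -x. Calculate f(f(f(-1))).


f(-1) = 1
f(1) = -1
f(-1) = 1

1


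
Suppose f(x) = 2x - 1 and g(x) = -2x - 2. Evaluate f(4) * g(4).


f(4) = 7
g(4) = -10
Product = -70

-70


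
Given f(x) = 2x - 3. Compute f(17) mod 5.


f(17) = 31
31 mod 5 = 1

1


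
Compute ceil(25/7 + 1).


25/7 = 3.5714
3.5714 + 1 = 4.5714
ceil(4.5714) = 5

5


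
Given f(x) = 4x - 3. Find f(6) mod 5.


f(6) = 21
21 mod 5 = 1

1


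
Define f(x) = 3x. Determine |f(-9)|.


f(-9) = -27
|-27| = 27

27


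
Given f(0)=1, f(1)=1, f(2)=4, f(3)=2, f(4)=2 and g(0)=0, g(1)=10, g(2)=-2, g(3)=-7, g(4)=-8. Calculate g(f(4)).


f(4) = 2
g(2) = -2

-2


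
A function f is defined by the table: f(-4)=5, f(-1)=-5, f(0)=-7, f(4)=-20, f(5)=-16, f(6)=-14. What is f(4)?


Reading from the table at x = 4

-20


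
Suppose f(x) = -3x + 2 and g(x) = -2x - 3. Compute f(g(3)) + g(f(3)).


f(g(3)) = 29
g(f(3)) = 11
Sum = 40

40


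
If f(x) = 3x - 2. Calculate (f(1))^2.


f(1) = 1
(1)^2 = 1

1


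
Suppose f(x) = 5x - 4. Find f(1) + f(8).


f(1) = 1
f(8) = 36
Sum = 37

37


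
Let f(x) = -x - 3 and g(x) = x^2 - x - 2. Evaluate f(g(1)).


-1


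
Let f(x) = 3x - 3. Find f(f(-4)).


f(-4) = -15
f(-15) = -48

-48


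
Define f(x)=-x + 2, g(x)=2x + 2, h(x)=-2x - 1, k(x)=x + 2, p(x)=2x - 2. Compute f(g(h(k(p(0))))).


2


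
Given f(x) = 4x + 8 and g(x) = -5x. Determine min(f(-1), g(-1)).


f(-1) = 4
g(-1) = 5
min = 4

4


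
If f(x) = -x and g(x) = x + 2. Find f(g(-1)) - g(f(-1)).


-4


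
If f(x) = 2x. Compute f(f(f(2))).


f(2) = 4
f(4) = 8
f(8) = 16

16


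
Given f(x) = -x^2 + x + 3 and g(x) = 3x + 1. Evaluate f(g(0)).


3


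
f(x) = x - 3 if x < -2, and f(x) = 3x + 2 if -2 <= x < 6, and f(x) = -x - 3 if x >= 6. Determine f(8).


-11


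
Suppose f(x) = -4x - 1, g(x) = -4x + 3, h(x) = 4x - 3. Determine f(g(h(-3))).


h(-3) = -15
g(-15) = 63
f(63) = -253

-253


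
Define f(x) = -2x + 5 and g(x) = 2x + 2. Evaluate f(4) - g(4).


f(4) = -3
g(4) = 10
Difference = -13

-13


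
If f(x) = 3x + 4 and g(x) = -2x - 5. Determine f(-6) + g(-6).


f(-6) = -14
g(-6) = 7
Sum = -7

-7


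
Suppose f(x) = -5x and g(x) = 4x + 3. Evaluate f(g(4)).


g(4) = 19
f(19) = -95

-95


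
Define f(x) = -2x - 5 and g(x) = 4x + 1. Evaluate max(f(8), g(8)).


f(8) = -21
g(8) = 33
max = 33

33


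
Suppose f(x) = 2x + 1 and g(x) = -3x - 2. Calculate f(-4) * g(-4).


-70


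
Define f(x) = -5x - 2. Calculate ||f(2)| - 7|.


f(2) = -12
|-12| = 12
|12 - 7| = 5

5


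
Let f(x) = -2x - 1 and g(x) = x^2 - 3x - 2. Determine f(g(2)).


g(2) = -4
f(-4) = 7

7


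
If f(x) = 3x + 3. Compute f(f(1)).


f(1) = 6
f(6) = 21

21


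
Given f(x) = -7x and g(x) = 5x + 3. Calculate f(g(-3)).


g(-3) = -12
f(-12) = 84

84


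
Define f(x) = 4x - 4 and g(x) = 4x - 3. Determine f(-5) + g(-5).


f(-5) = -24
g(-5) = -23
Sum = -47

-47


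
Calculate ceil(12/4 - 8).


12/4 = 3
3 - 8 = -5
ceil(-5) = -5

-5


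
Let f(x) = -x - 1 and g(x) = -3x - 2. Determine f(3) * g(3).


44


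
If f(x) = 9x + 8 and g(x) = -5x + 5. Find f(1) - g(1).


f(1) = 17
g(1) = 0
Difference = 17

17


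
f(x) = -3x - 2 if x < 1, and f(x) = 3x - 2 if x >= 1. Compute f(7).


7 satisfies x >= 1
f(7) = 19

19


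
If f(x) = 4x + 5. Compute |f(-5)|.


f(-5) = -15
|-15| = 15

15


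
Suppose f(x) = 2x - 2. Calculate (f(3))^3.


f(3) = 4
(4)^3 = 64

64


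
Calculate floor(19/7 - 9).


19/7 = 2.7143
2.7143 - 9 = -6.2857
floor(-6.2857) = -7

-7


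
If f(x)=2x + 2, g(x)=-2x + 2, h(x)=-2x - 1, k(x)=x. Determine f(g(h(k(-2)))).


k(-2) = -2
h(-2) = 3
g(3) = -4
f(-4) = -6

-6


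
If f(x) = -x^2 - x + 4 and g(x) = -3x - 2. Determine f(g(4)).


g(4) = -14
f(-14) = (-1)*(-14)^2 - 1*(-14) + 4 = -178

-178


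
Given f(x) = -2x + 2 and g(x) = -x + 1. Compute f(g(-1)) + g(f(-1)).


f(g(-1)) = -2
g(f(-1)) = -3
Sum = -5

-5


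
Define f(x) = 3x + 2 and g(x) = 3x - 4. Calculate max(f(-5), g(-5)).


f(-5) = -13
g(-5) = -19
max = -13

-13


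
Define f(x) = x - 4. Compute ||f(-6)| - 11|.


f(-6) = -10
|-10| = 10
|10 - 11| = 1

1


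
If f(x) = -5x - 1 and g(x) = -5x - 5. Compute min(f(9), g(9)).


f(9) = -46
g(9) = -50
min = -50

-50


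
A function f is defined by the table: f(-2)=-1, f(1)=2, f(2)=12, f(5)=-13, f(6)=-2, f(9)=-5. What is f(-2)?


Reading from the table at x = -2

-1


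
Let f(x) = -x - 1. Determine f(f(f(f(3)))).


f(3) = -4
f(-4) = 3
f(3) = -4
f(-4) = 3

3


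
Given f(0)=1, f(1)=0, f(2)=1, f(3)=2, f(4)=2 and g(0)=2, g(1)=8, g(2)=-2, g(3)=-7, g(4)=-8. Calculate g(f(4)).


f(4) = 2
g(2) = -2

-2


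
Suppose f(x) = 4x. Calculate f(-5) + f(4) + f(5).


f(-5) = -20
f(4) = 16
f(5) = 20
Sum = 16

16


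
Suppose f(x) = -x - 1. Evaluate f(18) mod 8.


f(18) = -19
-19 mod 8 = 5

5


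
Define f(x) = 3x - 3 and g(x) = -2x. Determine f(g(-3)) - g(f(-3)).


f(g(-3)) = 15
g(f(-3)) = 24
Difference = -9

-9


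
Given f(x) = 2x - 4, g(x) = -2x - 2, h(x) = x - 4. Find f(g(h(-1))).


h(-1) = -5
g(-5) = 8
f(8) = 12

12


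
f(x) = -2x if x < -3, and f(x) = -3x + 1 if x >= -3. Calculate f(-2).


-2 satisfies x >= -3
f(-2) = 7

7


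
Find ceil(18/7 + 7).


18/7 = 2.5714
2.5714 + 7 = 9.5714
ceil(9.5714) = 10

10


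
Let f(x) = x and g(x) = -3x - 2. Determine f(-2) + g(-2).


f(-2) = -2
g(-2) = 4
Sum = 2

2


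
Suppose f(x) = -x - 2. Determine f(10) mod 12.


0


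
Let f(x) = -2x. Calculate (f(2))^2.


f(2) = -4
(-4)^2 = 16

16


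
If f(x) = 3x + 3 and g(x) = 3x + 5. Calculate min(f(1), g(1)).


6


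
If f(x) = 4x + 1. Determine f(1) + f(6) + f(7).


f(1) = 5
f(6) = 25
f(7) = 29
Sum = 59

59


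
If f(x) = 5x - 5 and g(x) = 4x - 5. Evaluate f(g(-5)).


-130


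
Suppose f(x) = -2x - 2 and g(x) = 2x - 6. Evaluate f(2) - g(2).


f(2) = -6
g(2) = -2
Difference = -4

-4


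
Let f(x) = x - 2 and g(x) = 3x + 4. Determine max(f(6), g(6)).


f(6) = 4
g(6) = 22
max = 22

22


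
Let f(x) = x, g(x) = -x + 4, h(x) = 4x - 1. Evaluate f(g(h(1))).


h(1) = 3
g(3) = 1
f(1) = 1

1


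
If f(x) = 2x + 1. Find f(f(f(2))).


f(2) = 5
f(5) = 11
f(11) = 23

23


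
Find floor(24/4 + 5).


24/4 = 6
6 + 5 = 11
floor(11) = 11

11


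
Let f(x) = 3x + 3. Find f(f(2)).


f(2) = 9
f(9) = 30

30


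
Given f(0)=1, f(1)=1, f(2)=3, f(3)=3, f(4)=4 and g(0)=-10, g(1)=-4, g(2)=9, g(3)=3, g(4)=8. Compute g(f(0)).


f(0) = 1
g(1) = -4

-4


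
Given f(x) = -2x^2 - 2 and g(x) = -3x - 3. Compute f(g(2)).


g(2) = -9
f(-9) = (-2)*(-9)^2 - 2 = -164

-164


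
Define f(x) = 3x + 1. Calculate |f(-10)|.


f(-10) = -29
|-29| = 29

29


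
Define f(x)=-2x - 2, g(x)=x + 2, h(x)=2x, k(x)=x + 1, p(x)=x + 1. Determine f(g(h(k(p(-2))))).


p(-2) = -1
k(-1) = 0
h(0) = 0
g(0) = 2
f(2) = -6

-6


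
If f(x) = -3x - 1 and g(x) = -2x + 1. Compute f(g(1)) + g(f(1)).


f(g(1)) = 2
g(f(1)) = 9
Sum = 11

11


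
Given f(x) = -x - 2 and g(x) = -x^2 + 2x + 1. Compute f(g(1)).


g(1) = 2
f(2) = -4

-4


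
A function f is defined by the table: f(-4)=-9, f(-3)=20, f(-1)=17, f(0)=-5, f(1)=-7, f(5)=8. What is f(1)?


Reading from the table at x = 1

-7


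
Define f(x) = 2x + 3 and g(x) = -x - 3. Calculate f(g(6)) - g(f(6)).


f(g(6)) = -15
g(f(6)) = -18
Difference = 3

3


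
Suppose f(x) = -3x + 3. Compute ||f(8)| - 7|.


f(8) = -21
|-21| = 21
|21 - 7| = 14

14


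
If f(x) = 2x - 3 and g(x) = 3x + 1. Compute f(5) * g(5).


f(5) = 7
g(5) = 16
Product = 112

112


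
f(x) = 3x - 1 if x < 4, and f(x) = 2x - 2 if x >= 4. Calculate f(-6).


-19


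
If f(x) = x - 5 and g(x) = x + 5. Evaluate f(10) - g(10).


f(10) = 5
g(10) = 15
Difference = -10

-10


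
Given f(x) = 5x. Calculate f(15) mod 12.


3


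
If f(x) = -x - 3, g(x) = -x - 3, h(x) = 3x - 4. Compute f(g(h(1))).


h(1) = -1
g(-1) = -2
f(-2) = -1

-1


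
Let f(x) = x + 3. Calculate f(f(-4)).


2


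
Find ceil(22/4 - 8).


-2


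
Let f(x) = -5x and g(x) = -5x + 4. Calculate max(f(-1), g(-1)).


f(-1) = 5
g(-1) = 9
max = 9

9


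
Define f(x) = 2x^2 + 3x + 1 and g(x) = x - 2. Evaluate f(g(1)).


0


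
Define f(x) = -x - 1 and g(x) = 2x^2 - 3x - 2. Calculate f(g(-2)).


g(-2) = 12
f(12) = -13

-13


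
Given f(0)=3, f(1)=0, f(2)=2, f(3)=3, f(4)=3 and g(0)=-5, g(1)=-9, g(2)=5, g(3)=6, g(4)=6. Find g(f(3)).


f(3) = 3
g(3) = 6

6


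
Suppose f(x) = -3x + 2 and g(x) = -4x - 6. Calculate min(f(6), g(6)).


f(6) = -16
g(6) = -30
min = -30

-30


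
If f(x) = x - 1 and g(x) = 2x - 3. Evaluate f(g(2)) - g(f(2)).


f(g(2)) = 0
g(f(2)) = -1
Difference = 1

1


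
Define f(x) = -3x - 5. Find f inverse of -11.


Solve -3x - 5 = -11
x = (-11 + 5) / (-3) = 2

2


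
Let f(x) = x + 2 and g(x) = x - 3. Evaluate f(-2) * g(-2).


f(-2) = 0
g(-2) = -5
Product = 0

0


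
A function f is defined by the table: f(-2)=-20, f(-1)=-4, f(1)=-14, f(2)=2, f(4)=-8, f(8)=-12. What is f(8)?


-12


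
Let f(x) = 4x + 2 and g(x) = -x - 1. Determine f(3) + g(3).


10


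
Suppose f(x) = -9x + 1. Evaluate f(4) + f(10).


-124


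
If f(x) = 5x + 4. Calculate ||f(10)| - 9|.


45


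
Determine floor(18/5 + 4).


18/5 = 3.6
3.6 + 4 = 7.6
floor(7.6) = 7

7


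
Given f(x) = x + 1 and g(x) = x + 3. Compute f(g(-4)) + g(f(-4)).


f(g(-4)) = 0
g(f(-4)) = 0
Sum = 0

0


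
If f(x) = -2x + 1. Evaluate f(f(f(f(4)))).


59


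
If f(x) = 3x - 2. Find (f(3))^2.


f(3) = 7
(7)^2 = 49

49


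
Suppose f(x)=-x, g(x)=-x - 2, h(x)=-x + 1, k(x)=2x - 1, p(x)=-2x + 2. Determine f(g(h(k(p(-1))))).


-4


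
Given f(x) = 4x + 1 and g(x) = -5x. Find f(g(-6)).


g(-6) = 30
f(30) = 121

121
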